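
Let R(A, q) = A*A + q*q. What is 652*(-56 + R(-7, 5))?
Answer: 11736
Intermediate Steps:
R(A, q) = A² + q²
652*(-56 + R(-7, 5)) = 652*(-56 + ((-7)² + 5²)) = 652*(-56 + (49 + 25)) = 652*(-56 + 74) = 652*18 = 11736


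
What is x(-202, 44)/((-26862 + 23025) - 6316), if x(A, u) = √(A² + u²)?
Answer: -2*√10685/10153 ≈ -0.020362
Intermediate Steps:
x(-202, 44)/((-26862 + 23025) - 6316) = √((-202)² + 44²)/((-26862 + 23025) - 6316) = √(40804 + 1936)/(-3837 - 6316) = √42740/(-10153) = (2*√10685)*(-1/10153) = -2*√10685/10153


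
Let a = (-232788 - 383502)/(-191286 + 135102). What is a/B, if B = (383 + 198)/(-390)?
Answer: -20029425/2720242 ≈ -7.3631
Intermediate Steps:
a = 102715/9364 (a = -616290/(-56184) = -616290*(-1/56184) = 102715/9364 ≈ 10.969)
B = -581/390 (B = -1/390*581 = -581/390 ≈ -1.4897)
a/B = 102715/(9364*(-581/390)) = (102715/9364)*(-390/581) = -20029425/2720242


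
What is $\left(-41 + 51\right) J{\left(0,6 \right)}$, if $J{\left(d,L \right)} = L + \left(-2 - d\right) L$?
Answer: $-60$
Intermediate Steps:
$J{\left(d,L \right)} = L + L \left(-2 - d\right)$
$\left(-41 + 51\right) J{\left(0,6 \right)} = \left(-41 + 51\right) \left(\left(-1\right) 6 \left(1 + 0\right)\right) = 10 \left(\left(-1\right) 6 \cdot 1\right) = 10 \left(-6\right) = -60$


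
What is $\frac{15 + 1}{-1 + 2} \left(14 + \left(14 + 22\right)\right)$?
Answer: $800$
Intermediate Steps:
$\frac{15 + 1}{-1 + 2} \left(14 + \left(14 + 22\right)\right) = \frac{16}{1} \left(14 + 36\right) = 16 \cdot 1 \cdot 50 = 16 \cdot 50 = 800$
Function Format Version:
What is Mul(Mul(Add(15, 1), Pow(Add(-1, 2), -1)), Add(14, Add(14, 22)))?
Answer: 800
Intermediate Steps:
Mul(Mul(Add(15, 1), Pow(Add(-1, 2), -1)), Add(14, Add(14, 22))) = Mul(Mul(16, Pow(1, -1)), Add(14, 36)) = Mul(Mul(16, 1), 50) = Mul(16, 50) = 800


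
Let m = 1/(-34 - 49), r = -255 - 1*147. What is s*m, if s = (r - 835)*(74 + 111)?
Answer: 228845/83 ≈ 2757.2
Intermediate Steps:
r = -402 (r = -255 - 147 = -402)
m = -1/83 (m = 1/(-83) = -1/83 ≈ -0.012048)
s = -228845 (s = (-402 - 835)*(74 + 111) = -1237*185 = -228845)
s*m = -228845*(-1/83) = 228845/83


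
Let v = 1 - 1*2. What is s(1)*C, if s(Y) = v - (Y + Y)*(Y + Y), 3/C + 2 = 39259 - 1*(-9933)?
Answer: -3/9838 ≈ -0.00030494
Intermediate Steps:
v = -1 (v = 1 - 2 = -1)
C = 3/49190 (C = 3/(-2 + (39259 - 1*(-9933))) = 3/(-2 + (39259 + 9933)) = 3/(-2 + 49192) = 3/49190 ≈ 6.0988e-5)
s(Y) = -1 - 4*Y**2 (s(Y) = -1 - (Y + Y)*(Y + Y) = -1 - 2*Y*2*Y = -1 - 4*Y**2)
s(1)*C = (-1 - 4*1**2)*(3/49190) = (-1 - 4*1)*(3/49190) = (-1 - 4)*(3/49190) = -5*3/49190 = -3/9838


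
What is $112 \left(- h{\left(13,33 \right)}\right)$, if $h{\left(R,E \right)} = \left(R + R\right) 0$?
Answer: $0$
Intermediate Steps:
$h{\left(R,E \right)} = 0$ ($h{\left(R,E \right)} = 2 R 0 = 0$)
$112 \left(- h{\left(13,33 \right)}\right) = 112 \left(\left(-1\right) 0\right) = 112 \cdot 0 = 0$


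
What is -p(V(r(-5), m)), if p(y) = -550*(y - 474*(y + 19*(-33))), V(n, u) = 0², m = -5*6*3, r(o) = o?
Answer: 163458900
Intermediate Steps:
m = -90 (m = -30*3 = -90)
V(n, u) = 0
p(y) = -163458900 + 260150*y (p(y) = -550*(y - 474*(y - 627)) = -550*(y - 474*(-627 + y)) = -550*(y + (297198 - 474*y)) = -550*(297198 - 473*y) = -163458900 + 260150*y)
-p(V(r(-5), m)) = -(-163458900 + 260150*0) = -(-163458900 + 0) = -1*(-163458900) = 163458900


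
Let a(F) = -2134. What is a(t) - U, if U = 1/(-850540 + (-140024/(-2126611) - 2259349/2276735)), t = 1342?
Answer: -8788002477740661029781/4118089260816490499 ≈ -2134.0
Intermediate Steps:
U = -4841729695085/4118089260816490499 (U = 1/(-850540 + (-140024*(-1/2126611) - 2259349*1/2276735)) = 1/(-850540 + (140024/2126611 - 2259349/2276735)) = 1/(-850540 - 4485958894599/4841729695085) = 1/(-4118089260816490499/4841729695085) = -4841729695085/4118089260816490499 ≈ -1.1757e-6)
a(t) - U = -2134 - 1*(-4841729695085/4118089260816490499) = -2134 + 4841729695085/4118089260816490499 = -8788002477740661029781/4118089260816490499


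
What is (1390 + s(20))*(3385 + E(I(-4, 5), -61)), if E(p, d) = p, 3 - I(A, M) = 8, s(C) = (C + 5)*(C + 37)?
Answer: 9514700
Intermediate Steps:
s(C) = (5 + C)*(37 + C)
I(A, M) = -5 (I(A, M) = 3 - 1*8 = 3 - 8 = -5)
(1390 + s(20))*(3385 + E(I(-4, 5), -61)) = (1390 + (185 + 20² + 42*20))*(3385 - 5) = (1390 + (185 + 400 + 840))*3380 = (1390 + 1425)*3380 = 2815*3380 = 9514700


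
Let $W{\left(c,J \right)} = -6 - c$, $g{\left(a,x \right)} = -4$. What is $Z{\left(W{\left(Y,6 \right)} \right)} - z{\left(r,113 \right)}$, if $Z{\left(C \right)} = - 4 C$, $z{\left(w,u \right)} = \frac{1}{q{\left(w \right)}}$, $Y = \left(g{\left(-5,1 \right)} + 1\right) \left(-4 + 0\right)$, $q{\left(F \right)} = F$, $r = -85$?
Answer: $\frac{6121}{85} \approx 72.012$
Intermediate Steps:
$Y = 12$ ($Y = \left(-4 + 1\right) \left(-4 + 0\right) = \left(-3\right) \left(-4\right) = 12$)
$z{\left(w,u \right)} = \frac{1}{w}$
$Z{\left(W{\left(Y,6 \right)} \right)} - z{\left(r,113 \right)} = - 4 \left(-6 - 12\right) - \frac{1}{-85} = - 4 \left(-6 - 12\right) - - \frac{1}{85} = \left(-4\right) \left(-18\right) + \frac{1}{85} = 72 + \frac{1}{85} = \frac{6121}{85}$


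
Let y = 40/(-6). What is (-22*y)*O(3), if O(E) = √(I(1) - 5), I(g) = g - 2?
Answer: 440*I*√6/3 ≈ 359.26*I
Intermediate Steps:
I(g) = -2 + g
O(E) = I*√6 (O(E) = √((-2 + 1) - 5) = √(-1 - 5) = √(-6) = I*√6)
y = -20/3 (y = 40*(-⅙) = -20/3 ≈ -6.6667)
(-22*y)*O(3) = (-22*(-20/3))*(I*√6) = 440*(I*√6)/3 = 440*I*√6/3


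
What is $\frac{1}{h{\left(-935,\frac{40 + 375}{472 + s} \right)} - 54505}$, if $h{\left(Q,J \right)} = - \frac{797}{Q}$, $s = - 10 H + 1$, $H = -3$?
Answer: $- \frac{935}{50961378} \approx -1.8347 \cdot 10^{-5}$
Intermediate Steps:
$s = 31$ ($s = \left(-10\right) \left(-3\right) + 1 = 30 + 1 = 31$)
$\frac{1}{h{\left(-935,\frac{40 + 375}{472 + s} \right)} - 54505} = \frac{1}{- \frac{797}{-935} - 54505} = \frac{1}{\left(-797\right) \left(- \frac{1}{935}\right) - 54505} = \frac{1}{\frac{797}{935} - 54505} = \frac{1}{- \frac{50961378}{935}} = - \frac{935}{50961378}$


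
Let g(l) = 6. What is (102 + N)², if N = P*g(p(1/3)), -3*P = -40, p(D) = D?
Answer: 33124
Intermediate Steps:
P = 40/3 (P = -⅓*(-40) = 40/3 ≈ 13.333)
N = 80 (N = (40/3)*6 = 80)
(102 + N)² = (102 + 80)² = 182² = 33124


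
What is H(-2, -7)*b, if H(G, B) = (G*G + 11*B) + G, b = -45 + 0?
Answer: 3375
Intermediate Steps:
b = -45
H(G, B) = G + G² + 11*B (H(G, B) = (G² + 11*B) + G = G + G² + 11*B)
H(-2, -7)*b = (-2 + (-2)² + 11*(-7))*(-45) = (-2 + 4 - 77)*(-45) = -75*(-45) = 3375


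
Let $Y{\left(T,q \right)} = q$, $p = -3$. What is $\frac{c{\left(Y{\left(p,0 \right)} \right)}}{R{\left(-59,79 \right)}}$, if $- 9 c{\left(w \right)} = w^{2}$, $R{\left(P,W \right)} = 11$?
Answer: $0$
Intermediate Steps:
$c{\left(w \right)} = - \frac{w^{2}}{9}$
$\frac{c{\left(Y{\left(p,0 \right)} \right)}}{R{\left(-59,79 \right)}} = \frac{\left(- \frac{1}{9}\right) 0^{2}}{11} = \left(- \frac{1}{9}\right) 0 \cdot \frac{1}{11} = 0 \cdot \frac{1}{11} = 0$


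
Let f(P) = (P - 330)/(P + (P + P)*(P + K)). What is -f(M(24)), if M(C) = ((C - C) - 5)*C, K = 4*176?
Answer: -15/4676 ≈ -0.0032079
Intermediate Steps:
K = 704
M(C) = -5*C (M(C) = (0 - 5)*C = -5*C)
f(P) = (-330 + P)/(P + 2*P*(704 + P)) (f(P) = (P - 330)/(P + (P + P)*(P + 704)) = (-330 + P)/(P + (2*P)*(704 + P)) = (-330 + P)/(P + 2*P*(704 + P)))
-f(M(24)) = -(-330 - 5*24)/(((-5*24))*(1409 + 2*(-5*24))) = -(-330 - 120)/((-120)*(1409 + 2*(-120))) = -(-1)*(-450)/(120*(1409 - 240)) = -(-1)*(-450)/(120*1169) = -1*15/4676 = -15/4676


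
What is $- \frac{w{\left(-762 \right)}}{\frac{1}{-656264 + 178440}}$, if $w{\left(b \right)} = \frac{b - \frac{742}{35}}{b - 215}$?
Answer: $\frac{1871158784}{4885} \approx 3.8304 \cdot 10^{5}$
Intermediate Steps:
$w{\left(b \right)} = \frac{- \frac{106}{5} + b}{-215 + b}$ ($w{\left(b \right)} = \frac{b - \frac{106}{5}}{-215 + b} = \frac{- \frac{106}{5} + b}{-215 + b}$)
$- \frac{w{\left(-762 \right)}}{\frac{1}{-656264 + 178440}} = - \frac{\frac{1}{-215 - 762} \left(- \frac{106}{5} - 762\right)}{\frac{1}{-656264 + 178440}} = - \frac{\frac{1}{-977} \left(- \frac{3916}{5}\right)}{\frac{1}{-477824}} = - \frac{\left(- \frac{1}{977}\right) \left(- \frac{3916}{5}\right)}{- \frac{1}{477824}} = - \frac{3916 \left(-477824\right)}{4885} = \left(-1\right) \left(- \frac{1871158784}{4885}\right) = \frac{1871158784}{4885}$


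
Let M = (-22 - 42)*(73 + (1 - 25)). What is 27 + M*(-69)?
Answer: 216411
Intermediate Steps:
M = -3136 (M = -64*(73 - 24) = -64*49 = -3136)
27 + M*(-69) = 27 - 3136*(-69) = 27 + 216384 = 216411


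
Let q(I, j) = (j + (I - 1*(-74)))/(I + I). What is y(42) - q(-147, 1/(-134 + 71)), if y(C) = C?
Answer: 386662/9261 ≈ 41.752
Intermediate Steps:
q(I, j) = (74 + I + j)/(2*I) (q(I, j) = (j + (I + 74))/((2*I)) = (j + (74 + I))*(1/(2*I)) = (74 + I + j)*(1/(2*I)) = (74 + I + j)/(2*I))
y(42) - q(-147, 1/(-134 + 71)) = 42 - (74 - 147 + 1/(-134 + 71))/(2*(-147)) = 42 - (-1)*(74 - 147 + 1/(-63))/(2*147) = 42 - (-1)*(74 - 147 - 1/63)/(2*147) = 42 - (-1)*(-4600)/(2*147*63) = 42 - 1*2300/9261 = 42 - 2300/9261 = 386662/9261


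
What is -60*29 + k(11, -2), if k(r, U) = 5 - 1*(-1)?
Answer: -1734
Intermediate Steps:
k(r, U) = 6 (k(r, U) = 5 + 1 = 6)
-60*29 + k(11, -2) = -60*29 + 6 = -1740 + 6 = -1734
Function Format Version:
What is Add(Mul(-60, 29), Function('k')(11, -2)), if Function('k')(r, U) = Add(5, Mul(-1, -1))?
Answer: -1734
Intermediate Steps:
Function('k')(r, U) = 6 (Function('k')(r, U) = Add(5, 1) = 6)
Add(Mul(-60, 29), Function('k')(11, -2)) = Add(Mul(-60, 29), 6) = Add(-1740, 6) = -1734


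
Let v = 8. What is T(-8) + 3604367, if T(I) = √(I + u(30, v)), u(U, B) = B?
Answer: 3604367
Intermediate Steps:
T(I) = √(8 + I) (T(I) = √(I + 8) = √(8 + I))
T(-8) + 3604367 = √(8 - 8) + 3604367 = √0 + 3604367 = 0 + 3604367 = 3604367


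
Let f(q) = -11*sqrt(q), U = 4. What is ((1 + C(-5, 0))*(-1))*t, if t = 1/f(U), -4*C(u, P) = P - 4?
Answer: 1/11 ≈ 0.090909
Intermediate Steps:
C(u, P) = 1 - P/4 (C(u, P) = -(P - 4)/4 = -(-4 + P)/4 = 1 - P/4)
t = -1/22 (t = 1/(-11*sqrt(4)) = 1/(-11*2) = 1/(-22) = -1/22 ≈ -0.045455)
((1 + C(-5, 0))*(-1))*t = ((1 + (1 - 1/4*0))*(-1))*(-1/22) = ((1 + (1 + 0))*(-1))*(-1/22) = ((1 + 1)*(-1))*(-1/22) = (2*(-1))*(-1/22) = -2*(-1/22) = 1/11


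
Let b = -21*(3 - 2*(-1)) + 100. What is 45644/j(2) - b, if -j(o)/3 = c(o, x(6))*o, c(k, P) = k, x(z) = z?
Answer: -11396/3 ≈ -3798.7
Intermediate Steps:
j(o) = -3*o**2 (j(o) = -3*o*o = -3*o**2)
b = -5 (b = -21*(3 + 2) + 100 = -21*5 + 100 = -105 + 100 = -5)
45644/j(2) - b = 45644/((-3*2**2)) - 1*(-5) = 45644/((-3*4)) + 5 = 45644/(-12) + 5 = 45644*(-1/12) + 5 = -11411/3 + 5 = -11396/3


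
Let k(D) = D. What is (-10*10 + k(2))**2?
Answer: 9604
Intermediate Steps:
(-10*10 + k(2))**2 = (-10*10 + 2)**2 = (-100 + 2)**2 = (-98)**2 = 9604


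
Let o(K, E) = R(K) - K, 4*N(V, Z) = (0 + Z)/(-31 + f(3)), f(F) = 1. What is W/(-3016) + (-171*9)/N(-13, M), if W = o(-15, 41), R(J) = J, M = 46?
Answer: 92340/23 ≈ 4014.8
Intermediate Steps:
N(V, Z) = -Z/120 (N(V, Z) = ((0 + Z)/(-31 + 1))/4 = (Z/(-30))/4 = (Z*(-1/30))/4 = (-Z/30)/4 = -Z/120)
o(K, E) = 0 (o(K, E) = K - K = 0)
W = 0
W/(-3016) + (-171*9)/N(-13, M) = 0/(-3016) + (-171*9)/((-1/120*46)) = 0*(-1/3016) - 1539/(-23/60) = 0 - 1539*(-60/23) = 0 + 92340/23 = 92340/23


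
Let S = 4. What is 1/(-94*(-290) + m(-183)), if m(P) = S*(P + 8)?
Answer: 1/26560 ≈ 3.7651e-5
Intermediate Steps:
m(P) = 32 + 4*P (m(P) = 4*(P + 8) = 4*(8 + P) = 32 + 4*P)
1/(-94*(-290) + m(-183)) = 1/(-94*(-290) + (32 + 4*(-183))) = 1/(27260 + (32 - 732)) = 1/(27260 - 700) = 1/26560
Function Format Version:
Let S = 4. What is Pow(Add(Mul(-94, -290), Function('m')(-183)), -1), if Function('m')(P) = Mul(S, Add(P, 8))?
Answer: Rational(1, 26560) ≈ 3.7651e-5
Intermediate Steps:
Function('m')(P) = Add(32, Mul(4, P)) (Function('m')(P) = Mul(4, Add(P, 8)) = Mul(4, Add(8, P)) = Add(32, Mul(4, P)))
Pow(Add(Mul(-94, -290), Function('m')(-183)), -1) = Pow(Add(Mul(-94, -290), Add(32, Mul(4, -183))), -1) = Pow(Add(27260, Add(32, -732)), -1) = Pow(Add(27260, -700), -1) = Pow(26560, -1) = Rational(1, 26560)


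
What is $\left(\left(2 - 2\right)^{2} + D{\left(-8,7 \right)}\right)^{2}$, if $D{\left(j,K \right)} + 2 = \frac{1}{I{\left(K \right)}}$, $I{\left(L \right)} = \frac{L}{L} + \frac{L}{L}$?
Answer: $\frac{9}{4} \approx 2.25$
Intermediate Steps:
$I{\left(L \right)} = 2$ ($I{\left(L \right)} = 1 + 1 = 2$)
$D{\left(j,K \right)} = - \frac{3}{2}$ ($D{\left(j,K \right)} = -2 + \frac{1}{2} = - \frac{3}{2}$)
$\left(\left(2 - 2\right)^{2} + D{\left(-8,7 \right)}\right)^{2} = \left(\left(2 - 2\right)^{2} - \frac{3}{2}\right)^{2} = \left(0^{2} - \frac{3}{2}\right)^{2} = \left(0 - \frac{3}{2}\right)^{2} = \left(- \frac{3}{2}\right)^{2} = \frac{9}{4}$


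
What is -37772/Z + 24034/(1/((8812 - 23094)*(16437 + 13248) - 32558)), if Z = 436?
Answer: -1110738913213411/109 ≈ -1.0190e+13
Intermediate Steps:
-37772/Z + 24034/(1/((8812 - 23094)*(16437 + 13248) - 32558)) = -37772/436 + 24034/(1/((8812 - 23094)*(16437 + 13248) - 32558)) = -37772*1/436 + 24034/(1/(-14282*29685 - 32558)) = -9443/109 + 24034/(1/(-423961170 - 32558)) = -9443/109 + 24034/(1/(-423993728)) = -9443/109 + 24034/(-1/423993728) = -9443/109 + 24034*(-423993728) = -9443/109 - 10190265258752 = -1110738913213411/109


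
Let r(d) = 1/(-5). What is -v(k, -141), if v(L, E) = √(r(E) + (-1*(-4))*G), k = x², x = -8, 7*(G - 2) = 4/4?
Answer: -√10255/35 ≈ -2.8933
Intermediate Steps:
G = 15/7 (G = 2 + (4/4)/7 = 2 + (4*(¼))/7 = 2 + (⅐)*1 = 2 + ⅐ = 15/7 ≈ 2.1429)
r(d) = -⅕
k = 64 (k = (-8)² = 64)
v(L, E) = √10255/35 (v(L, E) = √(-⅕ - 1*(-4)*(15/7)) = √(-⅕ + 4*(15/7)) = √(-⅕ + 60/7) = √(293/35) = √10255/35)
-v(k, -141) = -√10255/35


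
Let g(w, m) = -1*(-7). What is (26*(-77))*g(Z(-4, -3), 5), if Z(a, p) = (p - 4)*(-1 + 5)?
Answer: -14014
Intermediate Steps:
Z(a, p) = -16 + 4*p (Z(a, p) = (-4 + p)*4 = -16 + 4*p)
g(w, m) = 7
(26*(-77))*g(Z(-4, -3), 5) = (26*(-77))*7 = -2002*7 = -14014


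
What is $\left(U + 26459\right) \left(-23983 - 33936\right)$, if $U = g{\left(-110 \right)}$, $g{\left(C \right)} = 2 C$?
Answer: $-1519736641$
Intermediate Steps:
$U = -220$ ($U = 2 \left(-110\right) = -220$)
$\left(U + 26459\right) \left(-23983 - 33936\right) = \left(-220 + 26459\right) \left(-23983 - 33936\right) = 26239 \left(-57919\right) = -1519736641$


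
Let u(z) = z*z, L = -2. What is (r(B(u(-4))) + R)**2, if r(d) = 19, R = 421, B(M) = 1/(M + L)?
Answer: 193600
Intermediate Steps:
u(z) = z**2
B(M) = 1/(-2 + M) (B(M) = 1/(M - 2) = 1/(-2 + M))
(r(B(u(-4))) + R)**2 = (19 + 421)**2 = 440**2 = 193600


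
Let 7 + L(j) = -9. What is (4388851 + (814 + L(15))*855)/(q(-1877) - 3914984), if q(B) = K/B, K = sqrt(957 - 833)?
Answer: -17486553921749302994/13499837377581450225 + 9518531657*sqrt(31)/26999674755162900450 ≈ -1.2953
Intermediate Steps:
L(j) = -16 (L(j) = -7 - 9 = -16)
K = 2*sqrt(31) (K = sqrt(124) = 2*sqrt(31) ≈ 11.136)
q(B) = 2*sqrt(31)/B (q(B) = (2*sqrt(31))/B = 2*sqrt(31)/B)
(4388851 + (814 + L(15))*855)/(q(-1877) - 3914984) = (4388851 + (814 - 16)*855)/(2*sqrt(31)/(-1877) - 3914984) = (4388851 + 798*855)/(2*sqrt(31)*(-1/1877) - 3914984) = (4388851 + 682290)/(-2*sqrt(31)/1877 - 3914984) = 5071141/(-3914984 - 2*sqrt(31)/1877)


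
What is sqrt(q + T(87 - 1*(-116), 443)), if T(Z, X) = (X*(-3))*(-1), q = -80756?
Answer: I*sqrt(79427) ≈ 281.83*I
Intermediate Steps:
T(Z, X) = 3*X (T(Z, X) = -3*X*(-1) = 3*X)
sqrt(q + T(87 - 1*(-116), 443)) = sqrt(-80756 + 3*443) = sqrt(-80756 + 1329) = sqrt(-79427) = I*sqrt(79427)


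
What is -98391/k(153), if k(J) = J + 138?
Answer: -32797/97 ≈ -338.11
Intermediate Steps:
k(J) = 138 + J
-98391/k(153) = -98391/(138 + 153) = -98391/291 = -98391*1/291 = -32797/97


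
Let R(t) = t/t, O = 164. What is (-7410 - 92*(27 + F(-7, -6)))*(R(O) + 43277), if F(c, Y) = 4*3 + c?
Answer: -448100412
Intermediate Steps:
F(c, Y) = 12 + c
R(t) = 1
(-7410 - 92*(27 + F(-7, -6)))*(R(O) + 43277) = (-7410 - 92*(27 + (12 - 7)))*(1 + 43277) = (-7410 - 92*(27 + 5))*43278 = (-7410 - 92*32)*43278 = (-7410 - 2944)*43278 = -10354*43278 = -448100412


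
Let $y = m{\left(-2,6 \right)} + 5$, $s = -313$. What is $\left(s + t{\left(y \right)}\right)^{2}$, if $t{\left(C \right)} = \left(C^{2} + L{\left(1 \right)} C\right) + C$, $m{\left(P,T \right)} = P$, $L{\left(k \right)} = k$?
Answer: $88804$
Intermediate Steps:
$y = 3$ ($y = -2 + 5 = 3$)
$t{\left(C \right)} = C^{2} + 2 C$ ($t{\left(C \right)} = \left(C^{2} + 1 C\right) + C = \left(C^{2} + C\right) + C = \left(C + C^{2}\right) + C = C^{2} + 2 C$)
$\left(s + t{\left(y \right)}\right)^{2} = \left(-313 + 3 \left(2 + 3\right)\right)^{2} = \left(-313 + 3 \cdot 5\right)^{2} = \left(-313 + 15\right)^{2} = \left(-298\right)^{2} = 88804$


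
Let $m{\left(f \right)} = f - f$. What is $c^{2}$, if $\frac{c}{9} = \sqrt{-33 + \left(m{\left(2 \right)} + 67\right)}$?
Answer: $2754$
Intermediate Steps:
$m{\left(f \right)} = 0$
$c = 9 \sqrt{34}$ ($c = 9 \sqrt{-33 + \left(0 + 67\right)} = 9 \sqrt{-33 + 67} = 9 \sqrt{34} \approx 52.479$)
$c^{2} = \left(9 \sqrt{34}\right)^{2} = 2754$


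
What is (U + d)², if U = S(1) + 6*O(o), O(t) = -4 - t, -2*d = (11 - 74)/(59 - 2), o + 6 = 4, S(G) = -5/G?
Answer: 390625/1444 ≈ 270.52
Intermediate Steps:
o = -2 (o = -6 + 4 = -2)
d = 21/38 (d = -(11 - 74)/(2*(59 - 2)) = -(-63)/(2*57) = -½*(-21/19) = 21/38 ≈ 0.55263)
U = -17 (U = -5/1 + 6*(-4 - 1*(-2)) = -5*1 + 6*(-4 + 2) = -5 + 6*(-2) = -5 - 12 = -17)
(U + d)² = (-17 + 21/38)² = (-625/38)² = 390625/1444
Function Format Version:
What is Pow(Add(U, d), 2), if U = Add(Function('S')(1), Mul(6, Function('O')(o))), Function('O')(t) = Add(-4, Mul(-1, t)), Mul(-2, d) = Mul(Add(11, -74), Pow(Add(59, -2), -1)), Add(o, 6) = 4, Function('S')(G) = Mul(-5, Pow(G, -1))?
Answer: Rational(390625, 1444) ≈ 270.52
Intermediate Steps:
o = -2 (o = Add(-6, 4) = -2)
d = Rational(21, 38) (d = Mul(Rational(-1, 2), Mul(Add(11, -74), Pow(Add(59, -2), -1))) = Mul(Rational(-1, 2), Mul(-63, Pow(57, -1))) = Mul(Rational(-1, 2), Mul(-63, Rational(1, 57))) = Mul(Rational(-1, 2), Rational(-21, 19)) = Rational(21, 38) ≈ 0.55263)
U = -17 (U = Add(Mul(-5, Pow(1, -1)), Mul(6, Add(-4, Mul(-1, -2)))) = Add(Mul(-5, 1), Mul(6, Add(-4, 2))) = Add(-5, Mul(6, -2)) = Add(-5, -12) = -17)
Pow(Add(U, d), 2) = Pow(Add(-17, Rational(21, 38)), 2) = Pow(Rational(-625, 38), 2) = Rational(390625, 1444)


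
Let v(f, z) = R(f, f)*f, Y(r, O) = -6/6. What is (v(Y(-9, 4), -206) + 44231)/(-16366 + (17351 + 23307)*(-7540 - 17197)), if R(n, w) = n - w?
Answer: -44231/1005773312 ≈ -4.3977e-5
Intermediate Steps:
Y(r, O) = -1 (Y(r, O) = -6*⅙ = -1)
v(f, z) = 0 (v(f, z) = (f - f)*f = 0*f = 0)
(v(Y(-9, 4), -206) + 44231)/(-16366 + (17351 + 23307)*(-7540 - 17197)) = (0 + 44231)/(-16366 + (17351 + 23307)*(-7540 - 17197)) = 44231/(-16366 + 40658*(-24737)) = 44231/(-16366 - 1005756946) = 44231/(-1005773312) = 44231*(-1/1005773312) = -44231/1005773312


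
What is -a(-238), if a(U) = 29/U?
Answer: 29/238 ≈ 0.12185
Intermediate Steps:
-a(-238) = -29/(-238) = -29*(-1)/238 = -1*(-29/238) = 29/238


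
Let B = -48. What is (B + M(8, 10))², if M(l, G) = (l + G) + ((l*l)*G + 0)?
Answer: 372100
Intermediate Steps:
M(l, G) = G + l + G*l² (M(l, G) = (G + l) + (l²*G + 0) = (G + l) + (G*l² + 0) = (G + l) + G*l² = G + l + G*l²)
(B + M(8, 10))² = (-48 + (10 + 8 + 10*8²))² = (-48 + (10 + 8 + 10*64))² = (-48 + (10 + 8 + 640))² = (-48 + 658)² = 610² = 372100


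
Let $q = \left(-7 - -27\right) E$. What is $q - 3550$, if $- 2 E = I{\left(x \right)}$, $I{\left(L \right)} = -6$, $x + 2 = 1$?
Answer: $-3490$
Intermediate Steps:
$x = -1$ ($x = -2 + 1 = -1$)
$E = 3$ ($E = \left(- \frac{1}{2}\right) \left(-6\right) = 3$)
$q = 60$ ($q = \left(-7 - -27\right) 3 = \left(-7 + 27\right) 3 = 20 \cdot 3 = 60$)
$q - 3550 = 60 - 3550 = -3490$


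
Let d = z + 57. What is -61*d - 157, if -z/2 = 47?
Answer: 2100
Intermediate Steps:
z = -94 (z = -2*47 = -94)
d = -37 (d = -94 + 57 = -37)
-61*d - 157 = -61*(-37) - 157 = 2257 - 157 = 2100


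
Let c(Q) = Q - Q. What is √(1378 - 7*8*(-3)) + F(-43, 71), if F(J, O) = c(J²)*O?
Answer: √1546 ≈ 39.319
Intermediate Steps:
c(Q) = 0
F(J, O) = 0 (F(J, O) = 0*O = 0)
√(1378 - 7*8*(-3)) + F(-43, 71) = √(1378 - 7*8*(-3)) + 0 = √(1378 - 56*(-3)) + 0 = √(1378 + 168) + 0 = √1546 + 0 = √1546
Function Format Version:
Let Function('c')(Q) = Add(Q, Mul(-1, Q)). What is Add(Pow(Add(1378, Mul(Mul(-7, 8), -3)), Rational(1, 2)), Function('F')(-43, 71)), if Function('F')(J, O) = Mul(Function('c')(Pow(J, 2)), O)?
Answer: Pow(1546, Rational(1, 2)) ≈ 39.319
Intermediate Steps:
Function('c')(Q) = 0
Function('F')(J, O) = 0 (Function('F')(J, O) = Mul(0, O) = 0)
Add(Pow(Add(1378, Mul(Mul(-7, 8), -3)), Rational(1, 2)), Function('F')(-43, 71)) = Add(Pow(Add(1378, Mul(Mul(-7, 8), -3)), Rational(1, 2)), 0) = Add(Pow(Add(1378, Mul(-56, -3)), Rational(1, 2)), 0) = Add(Pow(Add(1378, 168), Rational(1, 2)), 0) = Add(Pow(1546, Rational(1, 2)), 0) = Pow(1546, Rational(1, 2))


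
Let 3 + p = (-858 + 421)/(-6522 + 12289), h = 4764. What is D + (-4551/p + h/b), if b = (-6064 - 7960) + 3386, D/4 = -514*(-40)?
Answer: 2632924136729/31449474 ≈ 83719.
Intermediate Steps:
D = 82240 (D = 4*(-514*(-40)) = 4*20560 = 82240)
p = -17738/5767 (p = -3 + (-858 + 421)/(-6522 + 12289) = -3 - 437/5767 = -17738/5767 ≈ -3.0758)
b = -10638 (b = -14024 + 3386 = -10638)
D + (-4551/p + h/b) = 82240 + (-4551/(-17738/5767) + 4764/(-10638)) = 82240 + (-4551*(-5767/17738) + 4764*(-1/10638)) = 82240 + (26245617/17738 - 794/1773) = 82240 + 46519394969/31449474 = 2632924136729/31449474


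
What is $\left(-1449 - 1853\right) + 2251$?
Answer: $-1051$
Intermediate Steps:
$\left(-1449 - 1853\right) + 2251 = -3302 + 2251 = -1051$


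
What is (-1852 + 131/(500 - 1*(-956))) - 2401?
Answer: -6192237/1456 ≈ -4252.9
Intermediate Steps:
(-1852 + 131/(500 - 1*(-956))) - 2401 = (-1852 + 131/(500 + 956)) - 2401 = (-1852 + 131/1456) - 2401 = -2696381/1456 - 2401 = -6192237/1456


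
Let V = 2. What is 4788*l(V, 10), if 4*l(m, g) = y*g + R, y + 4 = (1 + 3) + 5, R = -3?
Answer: 56259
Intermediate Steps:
y = 5 (y = -4 + ((1 + 3) + 5) = -4 + (4 + 5) = -4 + 9 = 5)
l(m, g) = -¾ + 5*g/4 (l(m, g) = (5*g - 3)/4 = (-3 + 5*g)/4 = -¾ + 5*g/4)
4788*l(V, 10) = 4788*(-¾ + (5/4)*10) = 4788*(-¾ + 25/2) = 4788*(47/4) = 56259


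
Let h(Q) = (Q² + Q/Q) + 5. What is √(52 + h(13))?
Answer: √227 ≈ 15.067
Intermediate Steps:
h(Q) = 6 + Q² (h(Q) = (Q² + 1) + 5 = (1 + Q²) + 5 = 6 + Q²)
√(52 + h(13)) = √(52 + (6 + 13²)) = √(52 + (6 + 169)) = √(52 + 175) = √227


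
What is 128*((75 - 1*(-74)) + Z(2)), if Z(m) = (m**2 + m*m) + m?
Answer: 20352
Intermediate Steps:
Z(m) = m + 2*m**2 (Z(m) = (m**2 + m**2) + m = 2*m**2 + m = m + 2*m**2)
128*((75 - 1*(-74)) + Z(2)) = 128*((75 - 1*(-74)) + 2*(1 + 2*2)) = 128*((75 + 74) + 2*(1 + 4)) = 128*(149 + 2*5) = 128*(149 + 10) = 128*159 = 20352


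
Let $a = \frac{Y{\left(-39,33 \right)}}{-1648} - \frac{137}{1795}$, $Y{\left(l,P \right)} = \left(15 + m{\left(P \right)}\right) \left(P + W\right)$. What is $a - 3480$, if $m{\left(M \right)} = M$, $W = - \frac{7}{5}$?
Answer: $- \frac{643584077}{184885} \approx -3481.0$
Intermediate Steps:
$W = - \frac{7}{5}$ ($W = \left(-7\right) \frac{1}{5} = - \frac{7}{5} \approx -1.4$)
$Y{\left(l,P \right)} = \left(15 + P\right) \left(- \frac{7}{5} + P\right)$ ($Y{\left(l,P \right)} = \left(15 + P\right) \left(P - \frac{7}{5}\right) = \left(15 + P\right) \left(- \frac{7}{5} + P\right)$)
$a = - \frac{184277}{184885}$ ($a = \frac{-21 + 33^{2} + \frac{68}{5} \cdot 33}{-1648} - \frac{137}{1795} = \left(-21 + 1089 + \frac{2244}{5}\right) \left(- \frac{1}{1648}\right) - \frac{137}{1795} = \frac{7584}{5} \left(- \frac{1}{1648}\right) - \frac{137}{1795} = - \frac{474}{515} - \frac{137}{1795} = - \frac{184277}{184885} \approx -0.99671$)
$a - 3480 = - \frac{184277}{184885} - 3480 = - \frac{643584077}{184885}$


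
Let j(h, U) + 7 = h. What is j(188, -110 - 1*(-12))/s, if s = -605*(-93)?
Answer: 181/56265 ≈ 0.0032169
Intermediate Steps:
j(h, U) = -7 + h
s = 56265
j(188, -110 - 1*(-12))/s = (-7 + 188)/56265 = 181*(1/56265) = 181/56265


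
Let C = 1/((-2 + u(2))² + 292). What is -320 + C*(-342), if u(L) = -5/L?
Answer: -401048/1249 ≈ -321.10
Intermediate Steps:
C = 4/1249 (C = 1/((-2 - 5/2)² + 292) = 1/((-9/2)² + 292) = 1/(81/4 + 292) = 1/(1249/4) = 4/1249 ≈ 0.0032026)
-320 + C*(-342) = -320 + (4/1249)*(-342) = -320 - 1368/1249 = -401048/1249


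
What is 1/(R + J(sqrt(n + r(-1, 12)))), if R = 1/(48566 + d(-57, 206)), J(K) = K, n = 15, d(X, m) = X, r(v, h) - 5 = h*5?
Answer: -48509/188249846479 + 9412492324*sqrt(5)/188249846479 ≈ 0.11180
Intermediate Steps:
r(v, h) = 5 + 5*h (r(v, h) = 5 + h*5 = 5 + 5*h)
R = 1/48509 (R = 1/(48566 - 57) = 1/48509 ≈ 2.0615e-5)
1/(R + J(sqrt(n + r(-1, 12)))) = 1/(1/48509 + sqrt(15 + (5 + 5*12))) = 1/(1/48509 + sqrt(15 + (5 + 60))) = 1/(1/48509 + sqrt(15 + 65)) = 1/(1/48509 + sqrt(80)) = 1/(1/48509 + 4*sqrt(5))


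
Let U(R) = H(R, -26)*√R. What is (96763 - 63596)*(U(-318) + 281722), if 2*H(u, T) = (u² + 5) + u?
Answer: 9343873574 + 3343598437*I*√318/2 ≈ 9.3439e+9 + 2.9812e+10*I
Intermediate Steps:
H(u, T) = 5/2 + u/2 + u²/2 (H(u, T) = ((u² + 5) + u)/2 = ((5 + u²) + u)/2 = (5 + u + u²)/2 = 5/2 + u/2 + u²/2)
U(R) = √R*(5/2 + R/2 + R²/2) (U(R) = (5/2 + R/2 + R²/2)*√R = √R*(5/2 + R/2 + R²/2))
(96763 - 63596)*(U(-318) + 281722) = (96763 - 63596)*(√(-318)*(5 - 318 + (-318)²)/2 + 281722) = 33167*((I*√318)*(5 - 318 + 101124)/2 + 281722) = 33167*((½)*(I*√318)*100811 + 281722) = 33167*(100811*I*√318/2 + 281722) = 33167*(281722 + 100811*I*√318/2) = 9343873574 + 3343598437*I*√318/2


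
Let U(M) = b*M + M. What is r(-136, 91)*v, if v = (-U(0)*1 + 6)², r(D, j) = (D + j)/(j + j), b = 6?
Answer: -810/91 ≈ -8.9011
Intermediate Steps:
r(D, j) = (D + j)/(2*j) (r(D, j) = (D + j)/((2*j)) = (D + j)*(1/(2*j)) = (D + j)/(2*j))
U(M) = 7*M (U(M) = 6*M + M = 7*M)
v = 36 (v = (-7*0*1 + 6)² = (-1*0*1 + 6)² = (0*1 + 6)² = (0 + 6)² = 6² = 36)
r(-136, 91)*v = ((½)*(-136 + 91)/91)*36 = ((½)*(1/91)*(-45))*36 = -45/182*36 = -810/91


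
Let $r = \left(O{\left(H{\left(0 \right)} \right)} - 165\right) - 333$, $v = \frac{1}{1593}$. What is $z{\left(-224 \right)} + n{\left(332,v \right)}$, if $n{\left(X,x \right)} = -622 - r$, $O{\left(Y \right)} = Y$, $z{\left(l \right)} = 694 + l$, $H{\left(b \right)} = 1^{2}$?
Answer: $345$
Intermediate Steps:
$H{\left(b \right)} = 1$
$v = \frac{1}{1593} \approx 0.00062775$
$r = -497$ ($r = \left(1 - 165\right) - 333 = -164 - 333 = -497$)
$n{\left(X,x \right)} = -125$ ($n{\left(X,x \right)} = -622 - -497 = -622 + 497 = -125$)
$z{\left(-224 \right)} + n{\left(332,v \right)} = \left(694 - 224\right) - 125 = 470 - 125 = 345$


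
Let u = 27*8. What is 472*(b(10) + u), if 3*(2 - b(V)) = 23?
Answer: 297832/3 ≈ 99277.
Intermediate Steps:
b(V) = -17/3 (b(V) = 2 - ⅓*23 = 2 - 23/3 = -17/3)
u = 216
472*(b(10) + u) = 472*(-17/3 + 216) = 472*(631/3) = 297832/3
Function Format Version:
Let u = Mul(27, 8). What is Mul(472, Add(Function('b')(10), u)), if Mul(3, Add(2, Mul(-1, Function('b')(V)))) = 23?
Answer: Rational(297832, 3) ≈ 99277.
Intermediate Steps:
Function('b')(V) = Rational(-17, 3) (Function('b')(V) = Add(2, Mul(Rational(-1, 3), 23)) = Add(2, Rational(-23, 3)) = Rational(-17, 3))
u = 216
Mul(472, Add(Function('b')(10), u)) = Mul(472, Add(Rational(-17, 3), 216)) = Mul(472, Rational(631, 3)) = Rational(297832, 3)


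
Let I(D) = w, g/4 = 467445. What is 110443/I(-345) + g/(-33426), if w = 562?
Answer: 440141893/3130902 ≈ 140.58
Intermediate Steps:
g = 1869780 (g = 4*467445 = 1869780)
I(D) = 562
110443/I(-345) + g/(-33426) = 110443/562 + 1869780/(-33426) = 110443*(1/562) + 1869780*(-1/33426) = 110443/562 - 311630/5571 = 440141893/3130902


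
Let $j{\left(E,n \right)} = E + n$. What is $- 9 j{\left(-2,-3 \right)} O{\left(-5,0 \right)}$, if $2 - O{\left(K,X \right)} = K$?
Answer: $315$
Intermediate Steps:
$O{\left(K,X \right)} = 2 - K$
$- 9 j{\left(-2,-3 \right)} O{\left(-5,0 \right)} = - 9 \left(-2 - 3\right) \left(2 - -5\right) = \left(-9\right) \left(-5\right) \left(2 + 5\right) = 45 \cdot 7 = 315$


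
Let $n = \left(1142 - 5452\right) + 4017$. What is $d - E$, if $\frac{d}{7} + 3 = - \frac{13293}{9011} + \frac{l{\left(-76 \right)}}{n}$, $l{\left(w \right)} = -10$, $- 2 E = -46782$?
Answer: $- \frac{61839534049}{2640223} \approx -23422.0$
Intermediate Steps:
$E = 23391$ ($E = \left(- \frac{1}{2}\right) \left(-46782\right) = 23391$)
$n = -293$ ($n = -4310 + 4017 = -293$)
$d = - \frac{82077856}{2640223}$ ($d = -21 + 7 \left(- \frac{13293}{9011} - \frac{10}{-293}\right) = -21 + 7 \left(\left(-13293\right) \frac{1}{9011} - - \frac{10}{293}\right) = -21 + 7 \left(- \frac{13293}{9011} + \frac{10}{293}\right) = -21 + 7 \left(- \frac{3804739}{2640223}\right) = -21 - \frac{26633173}{2640223} = - \frac{82077856}{2640223} \approx -31.087$)
$d - E = - \frac{82077856}{2640223} - 23391 = - \frac{61839534049}{2640223}$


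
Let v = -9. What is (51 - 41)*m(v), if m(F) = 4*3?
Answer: 120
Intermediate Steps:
m(F) = 12
(51 - 41)*m(v) = (51 - 41)*12 = 10*12 = 120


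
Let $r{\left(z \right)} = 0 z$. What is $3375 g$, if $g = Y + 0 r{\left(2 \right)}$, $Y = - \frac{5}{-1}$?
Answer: $16875$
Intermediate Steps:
$Y = 5$ ($Y = \left(-5\right) \left(-1\right) = 5$)
$r{\left(z \right)} = 0$
$g = 5$ ($g = 5 + 0 \cdot 0 = 5 + 0 = 5$)
$3375 g = 3375 \cdot 5 = 16875$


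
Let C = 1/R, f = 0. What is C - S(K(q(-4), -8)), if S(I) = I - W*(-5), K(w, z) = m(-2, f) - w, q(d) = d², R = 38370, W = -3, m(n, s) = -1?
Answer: 1227841/38370 ≈ 32.000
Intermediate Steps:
K(w, z) = -1 - w
S(I) = -15 + I (S(I) = I - (-3)*(-5) = I - 1*15 = I - 15 = -15 + I)
C = 1/38370 ≈ 2.6062e-5
C - S(K(q(-4), -8)) = 1/38370 - (-15 + (-1 - 1*(-4)²)) = 1/38370 - (-15 + (-1 - 1*16)) = 1/38370 - (-15 + (-1 - 16)) = 1/38370 - (-15 - 17) = 1/38370 - 1*(-32) = 1/38370 + 32 = 1227841/38370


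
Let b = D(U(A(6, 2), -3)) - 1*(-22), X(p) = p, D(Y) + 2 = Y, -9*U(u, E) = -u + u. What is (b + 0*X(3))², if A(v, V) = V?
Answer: 400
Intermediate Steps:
U(u, E) = 0 (U(u, E) = -(-u + u)/9 = -⅑*0 = 0)
D(Y) = -2 + Y
b = 20 (b = (-2 + 0) - 1*(-22) = -2 + 22 = 20)
(b + 0*X(3))² = (20 + 0*3)² = (20 + 0)² = 20² = 400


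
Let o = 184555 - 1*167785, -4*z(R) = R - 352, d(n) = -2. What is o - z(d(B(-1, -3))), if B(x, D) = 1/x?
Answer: 33363/2 ≈ 16682.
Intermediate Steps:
z(R) = 88 - R/4 (z(R) = -(R - 352)/4 = -(-352 + R)/4 = 88 - R/4)
o = 16770 (o = 184555 - 167785 = 16770)
o - z(d(B(-1, -3))) = 16770 - (88 - 1/4*(-2)) = 16770 - (88 + 1/2) = 16770 - 1*177/2 = 16770 - 177/2 = 33363/2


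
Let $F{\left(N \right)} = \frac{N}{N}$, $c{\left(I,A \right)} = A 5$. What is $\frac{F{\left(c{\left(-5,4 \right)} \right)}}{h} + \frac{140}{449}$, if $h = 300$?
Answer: $\frac{42449}{134700} \approx 0.31514$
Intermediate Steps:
$c{\left(I,A \right)} = 5 A$
$F{\left(N \right)} = 1$
$\frac{F{\left(c{\left(-5,4 \right)} \right)}}{h} + \frac{140}{449} = 1 \cdot \frac{1}{300} + \frac{140}{449} = 1 \cdot \frac{1}{300} + 140 \cdot \frac{1}{449} = \frac{1}{300} + \frac{140}{449} = \frac{42449}{134700}$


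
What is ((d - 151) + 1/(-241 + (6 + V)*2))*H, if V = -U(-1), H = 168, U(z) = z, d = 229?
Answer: 2974440/227 ≈ 13103.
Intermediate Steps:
V = 1 (V = -1*(-1) = 1)
((d - 151) + 1/(-241 + (6 + V)*2))*H = ((229 - 151) + 1/(-241 + (6 + 1)*2))*168 = (78 + 1/(-241 + 7*2))*168 = (78 + 1/(-241 + 14))*168 = (78 + 1/(-227))*168 = (78 - 1/227)*168 = (17705/227)*168 = 2974440/227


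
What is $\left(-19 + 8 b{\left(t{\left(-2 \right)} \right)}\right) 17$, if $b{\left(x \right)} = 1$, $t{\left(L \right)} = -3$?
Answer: $-187$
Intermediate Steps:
$\left(-19 + 8 b{\left(t{\left(-2 \right)} \right)}\right) 17 = \left(-19 + 8 \cdot 1\right) 17 = \left(-19 + 8\right) 17 = \left(-11\right) 17 = -187$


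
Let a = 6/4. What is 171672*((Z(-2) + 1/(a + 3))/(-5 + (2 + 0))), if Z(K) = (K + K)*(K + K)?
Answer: -8354704/9 ≈ -9.2830e+5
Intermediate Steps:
a = 3/2 (a = 6*(¼) = 3/2 ≈ 1.5000)
Z(K) = 4*K² (Z(K) = (2*K)*(2*K) = 4*K²)
171672*((Z(-2) + 1/(a + 3))/(-5 + (2 + 0))) = 171672*((4*(-2)² + 1/(3/2 + 3))/(-5 + (2 + 0))) = 171672*((4*4 + 1/(9/2))/(-5 + 2)) = 171672*((16 + 2/9)/(-3)) = 171672*((146/9)*(-⅓)) = 171672*(-146/27) = -8354704/9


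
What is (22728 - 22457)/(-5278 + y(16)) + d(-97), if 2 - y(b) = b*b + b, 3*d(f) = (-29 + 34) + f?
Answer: -511229/16644 ≈ -30.716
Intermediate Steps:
d(f) = 5/3 + f/3 (d(f) = ((-29 + 34) + f)/3 = (5 + f)/3 = 5/3 + f/3)
y(b) = 2 - b - b² (y(b) = 2 - (b*b + b) = 2 - (b² + b) = 2 - (b + b²) = 2 + (-b - b²) = 2 - b - b²)
(22728 - 22457)/(-5278 + y(16)) + d(-97) = (22728 - 22457)/(-5278 + (2 - 1*16 - 1*16²)) + (5/3 + (⅓)*(-97)) = 271/(-5278 + (2 - 16 - 1*256)) + (5/3 - 97/3) = 271/(-5278 + (2 - 16 - 256)) - 92/3 = 271/(-5278 - 270) - 92/3 = 271/(-5548) - 92/3 = 271*(-1/5548) - 92/3 = -271/5548 - 92/3 = -511229/16644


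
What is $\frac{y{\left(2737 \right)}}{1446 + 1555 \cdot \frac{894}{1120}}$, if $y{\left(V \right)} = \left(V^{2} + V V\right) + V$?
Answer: $\frac{559442800}{100323} \approx 5576.4$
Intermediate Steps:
$y{\left(V \right)} = V + 2 V^{2}$ ($y{\left(V \right)} = \left(V^{2} + V^{2}\right) + V = 2 V^{2} + V = V + 2 V^{2}$)
$\frac{y{\left(2737 \right)}}{1446 + 1555 \cdot \frac{894}{1120}} = \frac{2737 \left(1 + 2 \cdot 2737\right)}{1446 + 1555 \cdot \frac{894}{1120}} = \frac{2737 \left(1 + 5474\right)}{1446 + 1555 \cdot 894 \cdot \frac{1}{1120}} = \frac{2737 \cdot 5475}{1446 + 1555 \cdot \frac{447}{560}} = \frac{14985075}{1446 + \frac{139017}{112}} = \frac{14985075}{\frac{300969}{112}} = 14985075 \cdot \frac{112}{300969} = \frac{559442800}{100323}$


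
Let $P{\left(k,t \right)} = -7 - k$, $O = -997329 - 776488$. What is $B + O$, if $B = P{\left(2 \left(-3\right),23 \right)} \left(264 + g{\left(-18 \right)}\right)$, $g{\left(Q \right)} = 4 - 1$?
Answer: $-1774084$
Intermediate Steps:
$g{\left(Q \right)} = 3$ ($g{\left(Q \right)} = 4 - 1 = 3$)
$O = -1773817$
$B = -267$ ($B = \left(-7 - 2 \left(-3\right)\right) \left(264 + 3\right) = \left(-7 - -6\right) 267 = \left(-7 + 6\right) 267 = \left(-1\right) 267 = -267$)
$B + O = -267 - 1773817 = -1774084$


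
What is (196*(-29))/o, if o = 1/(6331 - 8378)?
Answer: 11635148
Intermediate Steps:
o = -1/2047 (o = 1/(-2047) = -1/2047 ≈ -0.00048852)
(196*(-29))/o = (196*(-29))/(-1/2047) = -5684*(-2047) = 11635148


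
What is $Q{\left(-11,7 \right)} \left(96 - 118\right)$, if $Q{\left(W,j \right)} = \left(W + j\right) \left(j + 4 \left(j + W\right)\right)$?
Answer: $-792$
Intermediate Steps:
$Q{\left(W,j \right)} = \left(W + j\right) \left(4 W + 5 j\right)$ ($Q{\left(W,j \right)} = \left(W + j\right) \left(j + 4 \left(W + j\right)\right) = \left(W + j\right) \left(j + \left(4 W + 4 j\right)\right) = \left(W + j\right) \left(4 W + 5 j\right)$)
$Q{\left(-11,7 \right)} \left(96 - 118\right) = \left(4 \left(-11\right)^{2} + 5 \cdot 7^{2} + 9 \left(-11\right) 7\right) \left(96 - 118\right) = \left(4 \cdot 121 + 5 \cdot 49 - 693\right) \left(-22\right) = \left(484 + 245 - 693\right) \left(-22\right) = 36 \left(-22\right) = -792$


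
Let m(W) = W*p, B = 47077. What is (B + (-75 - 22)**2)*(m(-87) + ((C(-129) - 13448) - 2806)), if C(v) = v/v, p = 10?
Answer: -967209778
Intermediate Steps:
C(v) = 1
m(W) = 10*W (m(W) = W*10 = 10*W)
(B + (-75 - 22)**2)*(m(-87) + ((C(-129) - 13448) - 2806)) = (47077 + (-75 - 22)**2)*(10*(-87) + ((1 - 13448) - 2806)) = (47077 + (-97)**2)*(-870 + (-13447 - 2806)) = (47077 + 9409)*(-870 - 16253) = 56486*(-17123) = -967209778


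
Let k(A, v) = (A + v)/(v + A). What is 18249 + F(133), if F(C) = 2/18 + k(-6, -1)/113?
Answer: 18559355/1017 ≈ 18249.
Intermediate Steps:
k(A, v) = 1 (k(A, v) = (A + v)/(A + v) = 1)
F(C) = 122/1017 (F(C) = 2/18 + 1/113 = 2*(1/18) + 1*(1/113) = ⅑ + 1/113 = 122/1017)
18249 + F(133) = 18249 + 122/1017 = 18559355/1017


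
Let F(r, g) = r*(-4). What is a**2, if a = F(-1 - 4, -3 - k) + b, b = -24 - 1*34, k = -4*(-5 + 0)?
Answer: 1444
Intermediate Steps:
k = 20 (k = -4*(-5) = 20)
F(r, g) = -4*r
b = -58 (b = -24 - 34 = -58)
a = -38 (a = -4*(-1 - 4) - 58 = -4*(-5) - 58 = 20 - 58 = -38)
a**2 = (-38)**2 = 1444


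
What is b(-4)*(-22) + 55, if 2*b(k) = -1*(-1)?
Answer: 44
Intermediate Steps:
b(k) = ½ (b(k) = (-1*(-1))/2 = (½)*1 = ½)
b(-4)*(-22) + 55 = (½)*(-22) + 55 = -11 + 55 = 44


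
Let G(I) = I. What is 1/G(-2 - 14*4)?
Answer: -1/58 ≈ -0.017241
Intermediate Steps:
1/G(-2 - 14*4) = 1/(-2 - 14*4) = 1/(-2 - 56) = 1/(-58) = -1/58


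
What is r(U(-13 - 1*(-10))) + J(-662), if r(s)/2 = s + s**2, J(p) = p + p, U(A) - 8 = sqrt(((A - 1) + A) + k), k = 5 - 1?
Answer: -1186 + 34*I*sqrt(3) ≈ -1186.0 + 58.89*I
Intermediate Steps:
k = 4
U(A) = 8 + sqrt(3 + 2*A) (U(A) = 8 + sqrt(((A - 1) + A) + 4) = 8 + sqrt(((-1 + A) + A) + 4) = 8 + sqrt((-1 + 2*A) + 4) = 8 + sqrt(3 + 2*A))
J(p) = 2*p
r(s) = 2*s + 2*s**2 (r(s) = 2*(s + s**2) = 2*s + 2*s**2)
r(U(-13 - 1*(-10))) + J(-662) = 2*(8 + sqrt(3 + 2*(-13 - 1*(-10))))*(1 + (8 + sqrt(3 + 2*(-13 - 1*(-10))))) + 2*(-662) = 2*(8 + sqrt(3 + 2*(-13 + 10)))*(1 + (8 + sqrt(3 + 2*(-13 + 10)))) - 1324 = 2*(8 + sqrt(3 + 2*(-3)))*(1 + (8 + sqrt(3 + 2*(-3)))) - 1324 = 2*(8 + sqrt(3 - 6))*(1 + (8 + sqrt(3 - 6))) - 1324 = 2*(8 + sqrt(-3))*(1 + (8 + sqrt(-3))) - 1324 = 2*(8 + I*sqrt(3))*(1 + (8 + I*sqrt(3))) - 1324 = 2*(8 + I*sqrt(3))*(9 + I*sqrt(3)) - 1324 = -1324 + 2*(8 + I*sqrt(3))*(9 + I*sqrt(3))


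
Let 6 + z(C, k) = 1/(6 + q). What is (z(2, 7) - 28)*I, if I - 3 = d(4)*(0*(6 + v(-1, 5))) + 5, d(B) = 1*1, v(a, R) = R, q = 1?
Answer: -1896/7 ≈ -270.86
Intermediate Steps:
d(B) = 1
z(C, k) = -41/7 (z(C, k) = -6 + 1/(6 + 1) = -6 + 1/7 = -6 + ⅐ = -41/7)
I = 8 (I = 3 + (1*(0*(6 + 5)) + 5) = 3 + (1*(0*11) + 5) = 3 + (1*0 + 5) = 3 + (0 + 5) = 3 + 5 = 8)
(z(2, 7) - 28)*I = (-41/7 - 28)*8 = -237/7*8 = -1896/7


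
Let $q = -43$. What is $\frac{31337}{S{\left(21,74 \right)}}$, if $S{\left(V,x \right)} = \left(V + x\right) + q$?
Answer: $\frac{31337}{52} \approx 602.63$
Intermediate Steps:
$S{\left(V,x \right)} = -43 + V + x$ ($S{\left(V,x \right)} = \left(V + x\right) - 43 = -43 + V + x$)
$\frac{31337}{S{\left(21,74 \right)}} = \frac{31337}{-43 + 21 + 74} = \frac{31337}{52}$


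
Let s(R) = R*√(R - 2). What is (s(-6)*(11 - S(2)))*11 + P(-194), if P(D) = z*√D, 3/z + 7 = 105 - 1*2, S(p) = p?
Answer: I*(√194 - 38016*√2)/32 ≈ -1679.7*I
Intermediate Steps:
z = 1/32 (z = 3/(-7 + (105 - 1*2)) = 3/(-7 + (105 - 2)) = 3/(-7 + 103) = 3/96 = 3*(1/96) = 1/32 ≈ 0.031250)
P(D) = √D/32
s(R) = R*√(-2 + R)
(s(-6)*(11 - S(2)))*11 + P(-194) = ((-6*√(-2 - 6))*(11 - 1*2))*11 + √(-194)/32 = ((-12*I*√2)*(11 - 2))*11 + (I*√194)/32 = (-12*I*√2*9)*11 + I*√194/32 = -108*I*√2*11 + I*√194/32 = -1188*I*√2 + I*√194/32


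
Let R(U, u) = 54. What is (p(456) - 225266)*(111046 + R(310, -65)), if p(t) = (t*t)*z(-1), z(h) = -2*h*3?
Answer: 113583085000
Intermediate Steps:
z(h) = -6*h
p(t) = 6*t² (p(t) = (t*t)*(-6*(-1)) = t²*6 = 6*t²)
(p(456) - 225266)*(111046 + R(310, -65)) = (6*456² - 225266)*(111046 + 54) = (6*207936 - 225266)*111100 = (1247616 - 225266)*111100 = 1022350*111100 = 113583085000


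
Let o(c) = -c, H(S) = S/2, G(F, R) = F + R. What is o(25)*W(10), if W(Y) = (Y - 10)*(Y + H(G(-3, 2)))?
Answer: 0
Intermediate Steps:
H(S) = S/2 (H(S) = S*(1/2) = S/2)
W(Y) = (-10 + Y)*(-1/2 + Y) (W(Y) = (Y - 10)*(Y + (-3 + 2)/2) = (-10 + Y)*(Y + (1/2)*(-1)) = (-10 + Y)*(Y - 1/2) = (-10 + Y)*(-1/2 + Y))
o(25)*W(10) = (-1*25)*(5 + 10**2 - 21/2*10) = -25*(5 + 100 - 105) = -25*0 = 0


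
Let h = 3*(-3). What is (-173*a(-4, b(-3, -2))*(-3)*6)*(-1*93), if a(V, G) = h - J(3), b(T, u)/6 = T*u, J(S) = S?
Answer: 3475224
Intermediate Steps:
b(T, u) = 6*T*u (b(T, u) = 6*(T*u) = 6*T*u)
h = -9
a(V, G) = -12 (a(V, G) = -9 - 1*3 = -9 - 3 = -12)
(-173*a(-4, b(-3, -2))*(-3)*6)*(-1*93) = (-173*(-12*(-3))*6)*(-1*93) = -6228*6*(-93) = -173*216*(-93) = -37368*(-93) = 3475224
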